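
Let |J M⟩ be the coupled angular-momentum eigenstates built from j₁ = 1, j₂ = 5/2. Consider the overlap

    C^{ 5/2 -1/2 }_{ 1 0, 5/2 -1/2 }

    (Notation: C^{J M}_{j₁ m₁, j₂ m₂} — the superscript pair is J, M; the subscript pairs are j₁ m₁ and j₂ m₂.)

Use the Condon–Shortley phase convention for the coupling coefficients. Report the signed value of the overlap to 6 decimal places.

√[6·1!1!4!/7! · 1!1!2!3!2!3!] = √(144/35)
  +(−1)^0/∏(0,1,1,2,0,2)! = 1/4  (running 1/4)
  +(−1)^1/∏(1,0,0,1,1,3)! = -1/6  (running 1/12)
⟨..|..⟩ = √(144/35)·(1/12) = +0.169031

+0.169031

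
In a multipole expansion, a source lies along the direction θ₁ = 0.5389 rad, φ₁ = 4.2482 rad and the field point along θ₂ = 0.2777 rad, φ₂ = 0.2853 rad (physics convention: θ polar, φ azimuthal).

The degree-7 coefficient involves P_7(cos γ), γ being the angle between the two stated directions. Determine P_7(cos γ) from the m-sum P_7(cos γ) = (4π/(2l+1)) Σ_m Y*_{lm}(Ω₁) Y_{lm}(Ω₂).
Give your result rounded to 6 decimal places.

Expand P_7 via completeness: Σ_{m} conj(Y_{7,m}) at Ω₁ times Y_{7,m} at Ω₂ —
  [-7]  conj(Y_{7,-7})(Ω₁) = (-0.000504, -0.004661) ; Y_{7,-7}(Ω₂) = (-0.000024, -0.000053) ; Δ = (-0.000000, 0.000000)
  [-6]  conj(Y_{7,-6})(Ω₁) = (0.027490, 0.010236) ; Y_{7,-6}(Ω₂) = (-0.000107, -0.000756) ; Δ = (0.000005, -0.000022)
  [-5]  conj(Y_{7,-5})(Ω₁) = (-0.081949, 0.076366) ; Y_{7,-5}(Ω₂) = (0.000901, -0.006198) ; Δ = (0.000400, 0.000577)
  [-4]  conj(Y_{7,-4})(Ω₁) = (-0.081041, -0.275633) ; Y_{7,-4}(Ω₂) = (0.014981, -0.032700) ; Δ = (-0.010227, -0.001479)
  [-3]  conj(Y_{7,-3})(Ω₁) = (0.470592, 0.084773) ; Y_{7,-3}(Ω₂) = (0.096041, -0.110636) ; Δ = (0.054575, -0.043923)
  [-2]  conj(Y_{7,-2})(Ω₁) = (-0.245077, 0.327508) ; Y_{7,-2}(Ω₂) = (0.338609, -0.217324) ; Δ = (-0.011810, 0.164159)
  [-1]  conj(Y_{7,-1})(Ω₁) = (0.039278, 0.078450) ; Y_{7,-1}(Ω₂) = (0.601952, -0.176553) ; Δ = (0.037494, 0.040289)
  [+0]  conj(Y_{7,0})(Ω₁) = (-0.440897, -0.000000) ; Y_{7,0}(Ω₂) = (0.193029, 0.000000) ; Δ = (-0.085106, -0.000000)
  [+1]  conj(Y_{7,1})(Ω₁) = (-0.039278, 0.078450) ; Y_{7,1}(Ω₂) = (-0.601952, -0.176553) ; Δ = (0.037494, -0.040289)
  [+2]  conj(Y_{7,2})(Ω₁) = (-0.245077, -0.327508) ; Y_{7,2}(Ω₂) = (0.338609, 0.217324) ; Δ = (-0.011810, -0.164159)
  [+3]  conj(Y_{7,3})(Ω₁) = (-0.470592, 0.084773) ; Y_{7,3}(Ω₂) = (-0.096041, -0.110636) ; Δ = (0.054575, 0.043923)
  [+4]  conj(Y_{7,4})(Ω₁) = (-0.081041, 0.275633) ; Y_{7,4}(Ω₂) = (0.014981, 0.032700) ; Δ = (-0.010227, 0.001479)
  [+5]  conj(Y_{7,5})(Ω₁) = (0.081949, 0.076366) ; Y_{7,5}(Ω₂) = (-0.000901, -0.006198) ; Δ = (0.000400, -0.000577)
  [+6]  conj(Y_{7,6})(Ω₁) = (0.027490, -0.010236) ; Y_{7,6}(Ω₂) = (-0.000107, 0.000756) ; Δ = (0.000005, 0.000022)
  [+7]  conj(Y_{7,7})(Ω₁) = (0.000504, -0.004661) ; Y_{7,7}(Ω₂) = (0.000024, -0.000053) ; Δ = (-0.000000, -0.000000)
Accumulated sum (0.055766, 0.000000); after 4π/(2l+1) scaling, (0.046719, 0.000000) ⇒ P_7 = 0.046719

0.046719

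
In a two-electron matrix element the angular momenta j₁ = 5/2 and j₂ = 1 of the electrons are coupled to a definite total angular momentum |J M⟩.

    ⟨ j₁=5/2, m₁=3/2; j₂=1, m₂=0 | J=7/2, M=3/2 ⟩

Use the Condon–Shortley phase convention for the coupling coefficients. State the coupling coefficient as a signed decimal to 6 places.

triangle: 0!*5!*2!/8! = 240/40320
(j±m)!: 4!*1!*1!*1!*5!*2! = 5760
prefactor² = (2J+1)*Δ*N² = 1920/7
  k=0: +1/(0!*0!*1!*1!*4!*1!) = 1/24
Σ = 1/24  ⇒  CG² = 1920/7*(1/24)² = 10/21
CG = +√(10/21) = +0.690066

+√(10/21) = +0.690066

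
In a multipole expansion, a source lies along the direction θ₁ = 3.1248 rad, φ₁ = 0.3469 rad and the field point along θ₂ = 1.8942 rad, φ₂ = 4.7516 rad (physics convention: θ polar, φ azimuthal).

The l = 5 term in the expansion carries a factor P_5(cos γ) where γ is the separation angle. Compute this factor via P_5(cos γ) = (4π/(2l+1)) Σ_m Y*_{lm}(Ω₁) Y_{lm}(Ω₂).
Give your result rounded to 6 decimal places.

Addition theorem: P_5(cos γ) = (4π/11) Σ_m Y*_{lm}(Ω₁) Y_{lm}(Ω₂), m = −5…5:
  term(m=-5) = -0.000000+0.000000i   from Y*(Ω₁)=-0.000000+0.000000i, Y(Ω₂)=+0.069285+0.348857i
  term(m=-4) = +0.000000+0.000000i   from Y*(Ω₁)=-0.000000-0.000000i, Y(Ω₂)=-0.372350+0.058884i
  term(m=-3) = -0.000000+0.000000i   from Y*(Ω₁)=+0.000007+0.000011i, Y(Ω₂)=+0.003151+0.026665i
  term(m=-2) = +0.000263+0.000186i   from Y*(Ω₁)=-0.000734-0.000611i, Y(Ω₂)=-0.336456+0.026440i
  term(m=-1) = +0.000790-0.002484i   from Y*(Ω₁)=+0.040422+0.014613i, Y(Ω₂)=-0.002378-0.060604i
  term(m=+0) = +0.297478+0.000000i   from Y*(Ω₁)=-0.933625-0.000000i, Y(Ω₂)=-0.318627+0.000000i
  term(m=+1) = +0.000790+0.002484i   from Y*(Ω₁)=-0.040422+0.014613i, Y(Ω₂)=+0.002378-0.060604i
  term(m=+2) = +0.000263-0.000186i   from Y*(Ω₁)=-0.000734+0.000611i, Y(Ω₂)=-0.336456-0.026440i
  term(m=+3) = -0.000000-0.000000i   from Y*(Ω₁)=-0.000007+0.000011i, Y(Ω₂)=-0.003151+0.026665i
  term(m=+4) = +0.000000-0.000000i   from Y*(Ω₁)=-0.000000+0.000000i, Y(Ω₂)=-0.372350-0.058884i
  term(m=+5) = -0.000000-0.000000i   from Y*(Ω₁)=+0.000000+0.000000i, Y(Ω₂)=-0.069285+0.348857i
Σ over m = +0.299583-0.000000i; ×(4π/11) → +0.342243-0.000000i. Real part: 0.342243

0.342243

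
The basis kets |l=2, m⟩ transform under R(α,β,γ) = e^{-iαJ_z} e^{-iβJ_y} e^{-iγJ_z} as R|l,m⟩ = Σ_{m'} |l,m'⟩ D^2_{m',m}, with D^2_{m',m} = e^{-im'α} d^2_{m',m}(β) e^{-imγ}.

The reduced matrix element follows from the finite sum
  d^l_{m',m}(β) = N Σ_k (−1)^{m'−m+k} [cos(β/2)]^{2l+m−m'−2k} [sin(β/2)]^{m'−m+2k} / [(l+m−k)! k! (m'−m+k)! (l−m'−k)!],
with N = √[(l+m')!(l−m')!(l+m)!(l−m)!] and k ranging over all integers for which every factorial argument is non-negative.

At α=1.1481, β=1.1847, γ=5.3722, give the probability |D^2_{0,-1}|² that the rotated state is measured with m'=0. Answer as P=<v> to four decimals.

P=0.1825

D^2_{0,-1}(1.1481,1.1847,5.3722) = e^{-i·0·1.1481}·d^2_{0,-1}(1.1847)·e^{-i·-1·5.3722}. Compute d first:
c=cos(1.184700/2)=0.829631, s=sin(1.184700/2)=0.558312; N=√[2·2·1·6]=4.898979
The bounds max(0,m−m')=0 and min(l+m,l−m')=1 give 2 terms
  k=0: (−1)^1·4.8990/(2)·0.8296^3·0.5583^1 = -0.780922
  k=1: (−1)^2·4.8990/(2)·0.8296^1·0.5583^3 = +0.353665
d^2_{0,-1}(1.1847) = -0.780922 +0.353665 = -0.427257
|D^2_{0,-1}|² = |d^2_{0,-1}(β)|² = (-0.427257)² = 0.182549 (the z-rotation phases have unit modulus)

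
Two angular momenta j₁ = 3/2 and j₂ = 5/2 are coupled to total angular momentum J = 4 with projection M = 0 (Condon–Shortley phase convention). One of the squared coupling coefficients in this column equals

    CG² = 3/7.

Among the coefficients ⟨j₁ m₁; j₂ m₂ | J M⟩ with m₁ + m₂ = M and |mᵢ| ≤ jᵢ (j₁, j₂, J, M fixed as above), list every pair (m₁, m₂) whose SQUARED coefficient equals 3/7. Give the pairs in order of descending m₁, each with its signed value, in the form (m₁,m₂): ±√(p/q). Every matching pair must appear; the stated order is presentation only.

Admissible pairs with m₁+m₂ = M = 0: (-3/2,3/2), (-1/2,1/2), (1/2,-1/2), (3/2,-3/2)
  (m₁,m₂)=(3/2,-3/2): CG² = 1/14, CG = +√(1/14)
  (m₁,m₂)=(1/2,-1/2): CG² = 3/7, CG = +√(3/7)   ← matches the target
  (m₁,m₂)=(-1/2,1/2): CG² = 3/7, CG = +√(3/7)   ← matches the target
  (m₁,m₂)=(-3/2,3/2): CG² = 1/14, CG = +√(1/14)
Pairs with CG² = 3/7: (1/2,-1/2): +√(3/7); (-1/2,1/2): +√(3/7)

(1/2,-1/2): +√(3/7); (-1/2,1/2): +√(3/7)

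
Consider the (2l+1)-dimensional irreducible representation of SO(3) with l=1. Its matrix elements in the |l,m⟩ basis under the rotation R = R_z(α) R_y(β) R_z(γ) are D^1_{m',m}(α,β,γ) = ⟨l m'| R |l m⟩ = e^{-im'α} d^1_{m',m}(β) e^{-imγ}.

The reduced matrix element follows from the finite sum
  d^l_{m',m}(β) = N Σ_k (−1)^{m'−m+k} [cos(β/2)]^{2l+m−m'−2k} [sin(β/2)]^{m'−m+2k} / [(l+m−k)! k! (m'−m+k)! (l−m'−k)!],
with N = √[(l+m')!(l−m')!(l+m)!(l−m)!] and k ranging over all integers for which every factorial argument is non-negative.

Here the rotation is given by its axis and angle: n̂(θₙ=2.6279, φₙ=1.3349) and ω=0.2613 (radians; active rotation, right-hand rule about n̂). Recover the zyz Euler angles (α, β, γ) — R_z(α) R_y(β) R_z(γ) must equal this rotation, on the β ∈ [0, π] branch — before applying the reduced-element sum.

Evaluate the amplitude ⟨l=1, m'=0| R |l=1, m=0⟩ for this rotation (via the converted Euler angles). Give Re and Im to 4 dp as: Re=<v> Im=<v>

Axis–angle → zyz. n̂ = (sinθₙcosφₙ, sinθₙsinφₙ, cosθₙ) = (+0.114847, +0.477788, -0.870936), ω = 0.2613.
R = I cosω + sinω [n̂]ₓ + (1−cosω) n̂n̂ᵀ gives
  R = [+0.966503, +0.226857, +0.120035; -0.223132, +0.973804, -0.043794; -0.126825, +0.015544, +0.991803]
β = atan2(√(R₁₃²+R₂₃²), R₃₃) = 0.128125; α = atan2(R₂₃, R₁₃) mod 2π = 5.933345; γ = atan2(R₃₂, −R₃₁) mod 2π = 0.121952
D^1_{0,0}(5.9333,0.1281,0.1220) = e^{-i·0·5.9333}·d^1_{0,0}(0.1281)·e^{-i·0·0.1220}. Compute d first:
c=cos(0.128125/2)=0.997949, s=sin(0.128125/2)=0.064018; N=√[1·1·1·1]=1.000000
k∈{0,1} keeps every argument non-negative
  k=0: (−1)^0·1.0000/(1)·0.9979^2·0.0640^0 = +0.995902
  k=1: (−1)^1·1.0000/(1)·0.9979^0·0.0640^2 = -0.004098
d^1_{0,0}(0.1281) = +0.995902 -0.004098 = +0.991803
D = (+1.000000+0.000000i)·(+0.991803)·(+1.000000+0.000000i) = +0.991803+0.000000i

Re=0.9918 Im=0.0000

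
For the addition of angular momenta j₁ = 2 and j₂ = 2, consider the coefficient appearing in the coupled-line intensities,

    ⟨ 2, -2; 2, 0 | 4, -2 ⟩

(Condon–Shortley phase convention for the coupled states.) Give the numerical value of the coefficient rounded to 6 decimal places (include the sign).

triangle: 0!·4!·4!/9! = 576/362880
(j±m)!: 0!·4!·2!·2!·2!·6! = 138240
prefactor² = (2J+1)·Δ·N² = 13824/7
  k=0: +1/(0!·0!·4!·2!·0!·2!) = 1/96
Σ = 1/96  ⇒  CG² = 13824/7·(1/96)² = 3/14
CG = +√(3/14) = +0.462910

+√(3/14) = +0.462910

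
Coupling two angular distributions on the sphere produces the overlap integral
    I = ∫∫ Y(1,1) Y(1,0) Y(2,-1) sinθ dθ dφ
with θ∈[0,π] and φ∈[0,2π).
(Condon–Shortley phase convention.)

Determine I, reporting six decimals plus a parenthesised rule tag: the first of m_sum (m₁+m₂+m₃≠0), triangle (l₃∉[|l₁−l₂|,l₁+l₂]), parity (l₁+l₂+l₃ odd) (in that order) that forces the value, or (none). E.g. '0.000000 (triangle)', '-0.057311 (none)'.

m-sum 0 ✓  L=4 even ✓  0≤2≤2 ✓
Π(2lᵢ+1) = 3×3×5 = 45
triangle coeff Δ(1,1,2) = 1/30
Σ_t [0,0]: t=0:+1/1 = 1/1
(3j)²=2/15 [(1 1 2; 0 0 0)], sign=+1
Σ_t [0,0]: t=0:+1/2 = 1/2
(3j)²=1/10 [(1 1 2; 1 0 -1)], sign=-1
⇒ 4πI² = 3/5
I = (-1)√(3/5/(4π)) = -0.21850969
No selection rule forces the value: the integral is nonzero (none).

-0.218510 (none)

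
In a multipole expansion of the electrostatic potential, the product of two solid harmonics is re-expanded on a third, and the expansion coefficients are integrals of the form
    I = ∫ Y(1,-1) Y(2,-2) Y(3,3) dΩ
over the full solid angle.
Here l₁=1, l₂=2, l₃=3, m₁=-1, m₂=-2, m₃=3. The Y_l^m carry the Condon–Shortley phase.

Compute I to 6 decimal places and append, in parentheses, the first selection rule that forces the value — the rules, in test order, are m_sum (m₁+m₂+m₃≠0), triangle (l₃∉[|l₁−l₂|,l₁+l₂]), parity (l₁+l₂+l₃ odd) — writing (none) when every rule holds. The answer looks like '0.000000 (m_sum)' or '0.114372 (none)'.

-0.319865 (none)

Rules hold: Σm=0, L=6 even, 1≤3≤3.
N = 3·5·7 = 105
Δ = 0!·2!·4!/7! = 1/105
Racah Σ t=0..0: t=0:+1/4 = 1/4
⇒ 3j(1 2 3; 0 0 0)² = 3/35, sgn -1
Racah Σ t=0..0: t=0:+1/48 = 1/48
⇒ 3j(1 2 3; -1 -2 3)² = 1/7, sgn +1
4πI² = N·(3j₀)²·(3jₘ)² = 9/7
I = -1·√(1.28571/4π) = -0.31986543
No selection rule forces the value: the integral is nonzero (none).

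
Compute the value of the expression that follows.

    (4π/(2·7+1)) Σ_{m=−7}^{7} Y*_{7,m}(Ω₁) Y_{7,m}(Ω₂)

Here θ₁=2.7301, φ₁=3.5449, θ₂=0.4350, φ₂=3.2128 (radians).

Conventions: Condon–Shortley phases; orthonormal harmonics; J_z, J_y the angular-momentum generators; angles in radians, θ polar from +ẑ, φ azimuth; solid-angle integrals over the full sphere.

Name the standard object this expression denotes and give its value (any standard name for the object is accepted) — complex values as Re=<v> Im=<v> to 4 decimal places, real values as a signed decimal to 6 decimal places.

This sum is the spherical-harmonic addition theorem: it equals the Legendre polynomial P_l(cos γ) of the angle γ between the two directions.
Expand P_7 via completeness: Σ_{m} conj(Y_{7,m}) at Ω₁ times Y_{7,m} at Ω₂ —
  m=-7: Y*=0.00078 - 0.00026j  Y=-0.00104 + 0.00056j  product -0.00000 + 0.00000j
  m=-6: Y*=0.00527 - 0.00464j  Y=0.00865 - 0.00394j  product 0.00003 - 0.00006j
  m=-5: Y*=0.01607 - 0.03362j  Y=-0.04430 + 0.01647j  product -0.00016 + 0.00175j
  m=-4: Y*=0.00578 - 0.13622j  Y=0.15492 - 0.04536j  product -0.00528 - 0.02137j
  m=-3: Y*=-0.12114 - 0.32099j  Y=-0.36767 + 0.07976j  product 0.07014 + 0.10836j
  m=-2: Y*=-0.37309 - 0.38927j  Y=0.53014 - 0.07601j  product -0.22738 - 0.17801j
  m=-1: Y*=-0.31492 - 0.13438j  Y=-0.26466 + 0.01888j  product 0.08588 + 0.02962j
  m=+0: Y*=0.31979 + 0.00000j  Y=-0.37331 + 0.00000j  product -0.11938 + 0.00000j
  m=+1: Y*=0.31492 - 0.13438j  Y=0.26466 + 0.01888j  product 0.08588 - 0.02962j
  m=+2: Y*=-0.37309 + 0.38927j  Y=0.53014 + 0.07601j  product -0.22738 + 0.17801j
  m=+3: Y*=0.12114 - 0.32099j  Y=0.36767 + 0.07976j  product 0.07014 - 0.10836j
  m=+4: Y*=0.00578 + 0.13622j  Y=0.15492 + 0.04536j  product -0.00528 + 0.02137j
  m=+5: Y*=-0.01607 - 0.03362j  Y=0.04430 + 0.01647j  product -0.00016 - 0.00175j
  m=+6: Y*=0.00527 + 0.00464j  Y=0.00865 + 0.00394j  product 0.00003 + 0.00006j
  m=+7: Y*=-0.00078 - 0.00026j  Y=0.00104 + 0.00056j  product -0.00000 - 0.00000j
Accumulated sum -0.27291 + 0.00000j; after 4π/(2l+1) scaling, -0.22864 + 0.00000j ⇒ P_7 = -0.228636

Legendre polynomial (addition theorem), -0.228636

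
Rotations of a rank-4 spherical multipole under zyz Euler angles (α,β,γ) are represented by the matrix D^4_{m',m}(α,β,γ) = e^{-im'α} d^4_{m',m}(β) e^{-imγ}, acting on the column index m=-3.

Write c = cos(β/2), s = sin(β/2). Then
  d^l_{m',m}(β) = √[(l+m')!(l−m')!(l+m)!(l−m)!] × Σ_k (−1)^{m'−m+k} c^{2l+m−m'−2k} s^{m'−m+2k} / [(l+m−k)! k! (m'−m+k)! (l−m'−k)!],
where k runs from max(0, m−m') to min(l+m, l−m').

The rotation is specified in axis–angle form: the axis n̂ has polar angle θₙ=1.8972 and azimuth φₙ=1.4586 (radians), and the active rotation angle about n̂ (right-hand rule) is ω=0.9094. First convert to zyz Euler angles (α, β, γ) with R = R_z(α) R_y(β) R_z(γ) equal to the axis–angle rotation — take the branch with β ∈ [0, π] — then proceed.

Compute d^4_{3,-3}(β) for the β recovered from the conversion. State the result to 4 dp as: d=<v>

d=0.0291

Axis–angle → zyz. n̂ = (sinθₙcosφₙ, sinθₙsinφₙ, cosθₙ) = (+0.106050, +0.941246, -0.320639), ω = 0.9094.
R = I cosω + sinω [n̂]ₓ + (1−cosω) n̂n̂ᵀ gives
  R = [+0.618558, +0.291536, +0.729653; -0.214519, +0.956000, -0.200116; -0.755889, -0.032741, +0.653881]
β = atan2(√(R₁₃²+R₂₃²), R₃₃) = 0.858093; α = atan2(R₂₃, R₁₃) mod 2π = 6.015505; γ = atan2(R₃₂, −R₃₁) mod 2π = 6.239898
d^4_{3,-3}(β=0.8581) via the finite sum:
c=cos(0.858093/2)=0.909363, s=sin(0.858093/2)=0.416004; N=√[5040·1·1·5040]=5040.000000
The bounds max(0,m−m')=0 and min(l+m,l−m')=1 give 2 terms
  k=0: (−1)^6·5040.0000/(720)·0.9094^2·0.4160^6 = +0.030003
  k=1: (−1)^7·5040.0000/(5040)·0.9094^0·0.4160^8 = -0.000897
d^4_{3,-3}(0.8581) = +0.030003 -0.000897 = +0.029106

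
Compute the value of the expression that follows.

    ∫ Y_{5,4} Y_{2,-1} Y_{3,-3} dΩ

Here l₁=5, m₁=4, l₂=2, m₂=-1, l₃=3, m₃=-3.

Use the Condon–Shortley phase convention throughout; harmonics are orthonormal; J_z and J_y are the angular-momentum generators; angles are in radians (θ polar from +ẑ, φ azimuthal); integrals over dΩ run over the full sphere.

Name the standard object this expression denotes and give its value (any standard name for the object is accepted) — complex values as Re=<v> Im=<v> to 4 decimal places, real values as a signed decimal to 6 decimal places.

This is a Gaunt coefficient — the integral of a triple product of spherical harmonics over the sphere.
m-sum 0 ✓  L=10 even ✓  3≤3≤7 ✓
Π(2lᵢ+1) = 11×5×7 = 385
triangle coeff Δ(5,2,3) = 1/2310
Σ_t [2,2]: t=2:+1/144 = 1/144
(3j)²=10/231 [(5 2 3; 0 0 0)], sign=-1
Σ_t [1,1]: t=1:−1/4320 = -1/4320
(3j)²=2/55 [(5 2 3; 4 -1 -3)], sign=-1
⇒ 4πI² = 20/33
I = (+1)√(20/33/(4π)) = 0.21961050

Gaunt coefficient, +0.219610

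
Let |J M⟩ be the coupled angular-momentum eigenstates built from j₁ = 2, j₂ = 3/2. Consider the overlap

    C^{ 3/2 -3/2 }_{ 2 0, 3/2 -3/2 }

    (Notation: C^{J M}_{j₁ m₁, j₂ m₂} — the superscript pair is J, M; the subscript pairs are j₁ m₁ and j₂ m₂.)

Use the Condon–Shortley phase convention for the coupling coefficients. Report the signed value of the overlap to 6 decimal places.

√[4·2!2!1!/6! · 2!2!0!3!0!3!] = √(16/5)
  +(−1)^0/∏(0,2,2,0,0,1)! = 1/4  (running 1/4)
⟨..|..⟩ = √(16/5)·(1/4) = +0.447214

+0.447214  (= +√(1/5))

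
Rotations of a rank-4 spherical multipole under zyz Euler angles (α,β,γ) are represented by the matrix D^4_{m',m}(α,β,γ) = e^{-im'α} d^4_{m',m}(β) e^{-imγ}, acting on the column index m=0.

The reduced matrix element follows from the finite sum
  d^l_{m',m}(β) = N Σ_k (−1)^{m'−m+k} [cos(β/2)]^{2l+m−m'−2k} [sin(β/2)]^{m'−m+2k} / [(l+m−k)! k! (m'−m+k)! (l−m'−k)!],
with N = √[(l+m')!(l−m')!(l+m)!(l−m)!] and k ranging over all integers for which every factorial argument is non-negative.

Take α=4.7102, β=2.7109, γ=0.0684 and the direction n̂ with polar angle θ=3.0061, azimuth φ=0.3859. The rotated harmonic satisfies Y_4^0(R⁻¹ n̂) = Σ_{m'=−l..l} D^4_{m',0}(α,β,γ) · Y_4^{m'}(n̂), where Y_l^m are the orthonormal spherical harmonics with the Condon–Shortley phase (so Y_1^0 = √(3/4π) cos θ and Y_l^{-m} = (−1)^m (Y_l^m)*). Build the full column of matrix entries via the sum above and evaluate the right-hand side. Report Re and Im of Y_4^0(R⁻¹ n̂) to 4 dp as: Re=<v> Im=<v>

Need the full column D^4_{m',0} for m'=−4..4 at α=4.7102, β=2.7109, γ=0.0684.
cos(β/2)=0.213686, sin(β/2)=0.976902
d^4_{-4,0}: single k=4 term ⇒ +0.015888;  D = +0.015887-0.000139i
d^4_{-3,0}: k∈[3..4] ⇒ +0.004915 -0.102718 = -0.097803;  D = -0.000642-0.097801i
d^4_{-2,0}: k∈[2..4] ⇒ +0.000862 -0.048039 +0.376513 = +0.329335;  D = -0.329332+0.001442i
d^4_{-1,0}: k∈[1..4] ⇒ +0.000089 -0.011145 +0.232943 -0.811426 = -0.589540;  D = +0.001290+0.589539i
d^4_{0,0}: k∈[0..4] ⇒ +0.000004 -0.001454 +0.068361 -0.635007 +0.829487 = +0.261392;  D = +0.261392+0.000000i
d^4_{1,0}: k∈[0..3] ⇒ -0.000089 +0.011145 -0.232943 +0.811426 = +0.589540;  D = -0.001290+0.589539i
d^4_{2,0}: k∈[0..2] ⇒ +0.000862 -0.048039 +0.376513 = +0.329335;  D = -0.329332-0.001442i
d^4_{3,0}: k∈[0..1] ⇒ -0.004915 +0.102718 = +0.097803;  D = +0.000642-0.097801i
d^4_{4,0}: single k=0 term ⇒ +0.015888;  D = +0.015887+0.000139i
Y_4^{m'}(θ=3.0061,φ=0.3859) and Σ D·Y over m':
  (+0.0159-0.0001i)·(+0.0000-0.0001i)  (-0.0006-0.0978i)·(-0.0012+0.0028i)  (-0.3293+0.0014i)·(+0.0257-0.0250i)  (+0.0013+0.5895i)·(-0.2272+0.0923i)  (+0.2614+0.0000i)·(+0.7703+0.0000i)  (-0.0013+0.5895i)·(+0.2272+0.0923i)  (-0.3293-0.0014i)·(+0.0257+0.0250i)  (+0.0006-0.0978i)·(+0.0012+0.0028i)  (+0.0159+0.0001i)·(+0.0000+0.0001i)
Y_4^0(R⁻¹ n̂) = +0.075656-0.000000i

Re=0.0757 Im=0.0000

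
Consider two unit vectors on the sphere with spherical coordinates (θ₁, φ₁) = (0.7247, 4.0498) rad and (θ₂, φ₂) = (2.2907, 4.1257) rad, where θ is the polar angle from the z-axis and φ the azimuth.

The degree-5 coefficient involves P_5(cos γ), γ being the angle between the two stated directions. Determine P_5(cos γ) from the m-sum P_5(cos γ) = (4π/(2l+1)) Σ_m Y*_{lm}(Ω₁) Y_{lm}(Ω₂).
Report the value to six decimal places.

0.006302

Expand P_5 via completeness: Σ_{m} conj(Y_{5,m}) at Ω₁ times Y_{5,m} at Ω₂ —
  [-5]  conj(Y_{5,-5})(Ω₁) = 0.01013 + 0.05855j ; Y_{5,-5}(Ω₂) = -0.02305 - 0.10911j ; Δ = 0.00615 - 0.00245j
  [-4]  conj(Y_{5,-4})(Ω₁) = -0.18712 - 0.10010j ; Y_{5,-4}(Ω₂) = 0.21660 - 0.22072j ; Δ = -0.06262 + 0.01962j
  [-3]  conj(Y_{5,-3})(Ω₁) = 0.37272 - 0.16509j ; Y_{5,-3}(Ω₂) = 0.42056 + 0.08056j ; Δ = 0.17005 - 0.03940j
  [-2]  conj(Y_{5,-2})(Ω₁) = -0.09242 + 0.36868j ; Y_{5,-2}(Ω₂) = 0.07434 + 0.17711j ; Δ = -0.07217 + 0.01104j
  [-1]  conj(Y_{5,-1})(Ω₁) = 0.03254 + 0.04171j ; Y_{5,-1}(Ω₂) = 0.14899 - 0.22412j ; Δ = 0.01420 - 0.00108j
  [+0]  conj(Y_{5,0})(Ω₁) = -0.38902 + 0.00000j ; Y_{5,0}(Ω₂) = 0.27174 + 0.00000j ; Δ = -0.10571 + 0.00000j
  [+1]  conj(Y_{5,1})(Ω₁) = -0.03254 + 0.04171j ; Y_{5,1}(Ω₂) = -0.14899 - 0.22412j ; Δ = 0.01420 + 0.00108j
  [+2]  conj(Y_{5,2})(Ω₁) = -0.09242 - 0.36868j ; Y_{5,2}(Ω₂) = 0.07434 - 0.17711j ; Δ = -0.07217 - 0.01104j
  [+3]  conj(Y_{5,3})(Ω₁) = -0.37272 - 0.16509j ; Y_{5,3}(Ω₂) = -0.42056 + 0.08056j ; Δ = 0.17005 + 0.03940j
  [+4]  conj(Y_{5,4})(Ω₁) = -0.18712 + 0.10010j ; Y_{5,4}(Ω₂) = 0.21660 + 0.22072j ; Δ = -0.06262 - 0.01962j
  [+5]  conj(Y_{5,5})(Ω₁) = -0.01013 + 0.05855j ; Y_{5,5}(Ω₂) = 0.02305 - 0.10911j ; Δ = 0.00615 + 0.00245j
Accumulated sum 0.00552 + 0.00000j; after 4π/(2l+1) scaling, 0.00630 + 0.00000j ⇒ P_5 = 0.006302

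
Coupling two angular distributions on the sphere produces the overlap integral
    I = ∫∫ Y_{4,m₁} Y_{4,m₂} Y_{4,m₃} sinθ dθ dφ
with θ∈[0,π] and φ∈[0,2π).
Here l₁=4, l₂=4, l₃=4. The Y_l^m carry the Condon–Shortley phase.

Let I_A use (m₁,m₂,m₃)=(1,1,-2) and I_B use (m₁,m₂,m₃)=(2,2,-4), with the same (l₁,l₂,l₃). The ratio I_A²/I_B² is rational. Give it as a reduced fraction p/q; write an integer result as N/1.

l's match ⇒ only the (l;m) 3-j factors differ between A and B.
A: triangle coeff Δ(4,4,4) = 1/450450; Σ_t [1,3]: t=1:−1/576 t=2:+1/144 t=3:−1/576 = 1/288; (3j)²=20/1001 [(4 4 4; 1 1 -2)], sign=+1
B: triangle coeff Δ(4,4,4) = 1/450450; Σ_t [2,2]: t=2:+1/2304 = 1/2304; (3j)²=5/143 [(4 4 4; 2 2 -4)], sign=+1
I_A²/I_B² = (20/1001)/(5/143) = 4/7

4/7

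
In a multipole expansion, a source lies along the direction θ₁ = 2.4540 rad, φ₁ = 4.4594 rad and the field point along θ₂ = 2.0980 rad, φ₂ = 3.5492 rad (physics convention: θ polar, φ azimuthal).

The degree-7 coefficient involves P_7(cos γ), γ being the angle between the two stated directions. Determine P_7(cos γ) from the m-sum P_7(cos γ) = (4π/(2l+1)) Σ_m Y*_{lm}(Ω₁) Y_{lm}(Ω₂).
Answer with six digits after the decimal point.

Term-by-term m-sum for l=7 (normalisation 4π/15 = 0.837758):
  m=-7: (0.020329, -0.004124) × (0.172606, 0.051196) = (0.003720, 0.000329)  (running Σ = (0.003720, 0.000329))
  m=-6: (0.004993, -0.094371) × (0.300971, 0.251427) = (0.025230, -0.027147)  (running Σ = (0.028950, -0.026818))
  m=-5: (-0.243712, -0.076954) × (0.182507, 0.361760) = (-0.016640, -0.102210)  (running Σ = (0.012310, -0.129028))
  m=-4: (-0.232401, 0.371643) × (0.003568, 0.059759) = (-0.023038, -0.012562)  (running Σ = (-0.010728, -0.141590))
  m=-3: (0.283864, 0.299281) × (0.110644, -0.305029) = (0.122697, -0.053473)  (running Σ = (0.111969, -0.195063))
  m=-2: (0.013104, -0.007261) × (0.148419, -0.157544) = (0.000801, -0.003142)  (running Σ = (0.112770, -0.198206))
  m=-1: (0.096863, 0.374671) × (-0.223677, 0.096581) = (-0.057852, -0.074450)  (running Σ = (0.054918, -0.272656))
  m=0: (0.140643, -0.000000) × (-0.250452, 0.000000) = (-0.035224, 0.000000)  (running Σ = (0.019694, -0.272656))
  m=1: (-0.096863, 0.374671) × (0.223677, 0.096581) = (-0.057852, 0.074450)  (running Σ = (-0.038159, -0.198206))
  m=2: (0.013104, 0.007261) × (0.148419, 0.157544) = (0.000801, 0.003142)  (running Σ = (-0.037358, -0.195063))
  m=3: (-0.283864, 0.299281) × (-0.110644, -0.305029) = (0.122697, 0.053473)  (running Σ = (0.085340, -0.141590))
  m=4: (-0.232401, -0.371643) × (0.003568, -0.059759) = (-0.023038, 0.012562)  (running Σ = (0.062302, -0.129028))
  m=5: (0.243712, -0.076954) × (-0.182507, 0.361760) = (-0.016640, 0.102210)  (running Σ = (0.045661, -0.026818))
  m=6: (0.004993, 0.094371) × (0.300971, -0.251427) = (0.025230, 0.027147)  (running Σ = (0.070892, 0.000329))
  m=7: (-0.020329, -0.004124) × (-0.172606, 0.051196) = (0.003720, -0.000329)  (running Σ = (0.074612, 0.000000))
Accumulated sum (0.074612, 0.000000); after 4π/(2l+1) scaling, (0.062507, 0.000000) ⇒ P_7 = 0.062507

0.062507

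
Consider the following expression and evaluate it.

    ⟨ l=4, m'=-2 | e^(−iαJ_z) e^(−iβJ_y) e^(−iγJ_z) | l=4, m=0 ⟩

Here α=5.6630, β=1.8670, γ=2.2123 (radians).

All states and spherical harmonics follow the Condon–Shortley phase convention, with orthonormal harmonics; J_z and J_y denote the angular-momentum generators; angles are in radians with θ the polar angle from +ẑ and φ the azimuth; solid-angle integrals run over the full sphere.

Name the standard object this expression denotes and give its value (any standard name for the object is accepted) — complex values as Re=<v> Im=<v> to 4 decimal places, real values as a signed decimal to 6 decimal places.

This is a Wigner D-matrix element — the rotation-matrix element ⟨l m'| R(α,β,γ) |l m⟩ in the angular-momentum basis.
Split into d^4_{-2,0}(β=1.8670) × two z-phases.
With c≡cos(β/2)=0.595025 and s≡sin(β/2)=0.803707, N=[2·720·24·24]^{1/2}=910.735966
The bounds max(0,m−m')=2 and min(l+m,l−m')=4 give 3 terms
  k=2: (−1)^0·910.7360/(96)·0.5950^6·0.8037^2 = +0.271974
  k=3: (−1)^1·910.7360/(36)·0.5950^4·0.8037^4 = -1.323189
  k=4: (−1)^2·910.7360/(96)·0.5950^2·0.8037^6 = +0.905272
d^4_{-2,0}(1.8670) = +0.271974 -1.323189 +0.905272 = -0.145943
Phases: e^{-i·(-2)·5.6630}=+0.324446-0.945904i, e^{-i·(0)·2.2123}=+1.000000+0.000000i ⇒ D=-0.047351+0.138048i

Wigner D-matrix element, Re=-0.0474 Im=0.1380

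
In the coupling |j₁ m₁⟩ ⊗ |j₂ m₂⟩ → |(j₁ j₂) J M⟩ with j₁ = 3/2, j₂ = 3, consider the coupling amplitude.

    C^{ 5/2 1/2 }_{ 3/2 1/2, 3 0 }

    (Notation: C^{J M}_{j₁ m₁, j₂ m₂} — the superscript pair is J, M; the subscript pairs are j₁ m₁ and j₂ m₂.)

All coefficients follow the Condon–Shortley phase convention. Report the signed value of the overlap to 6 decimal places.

√[6·2!1!4!/8! · 2!1!3!3!3!2!] = √(216/35)
  +(−1)^0/∏(0,2,1,3,0,1)! = 1/12  (running 1/12)
  +(−1)^1/∏(1,1,0,2,1,2)! = -1/4  (running -1/6)
⟨..|..⟩ = √(216/35)·(-1/6) = -0.414039

−√(6/35) ≈ -0.414039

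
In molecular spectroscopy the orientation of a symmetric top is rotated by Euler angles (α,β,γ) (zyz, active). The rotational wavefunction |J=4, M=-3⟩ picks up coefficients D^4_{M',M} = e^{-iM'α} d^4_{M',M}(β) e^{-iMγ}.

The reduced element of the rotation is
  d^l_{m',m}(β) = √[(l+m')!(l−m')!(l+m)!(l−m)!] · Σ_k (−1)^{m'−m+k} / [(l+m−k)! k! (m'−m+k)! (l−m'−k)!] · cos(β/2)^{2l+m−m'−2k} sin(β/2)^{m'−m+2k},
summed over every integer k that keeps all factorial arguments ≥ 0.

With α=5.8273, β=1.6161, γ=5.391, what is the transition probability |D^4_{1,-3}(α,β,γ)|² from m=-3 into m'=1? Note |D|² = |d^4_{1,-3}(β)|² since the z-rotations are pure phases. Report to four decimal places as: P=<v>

D^4_{1,-3}(5.8273,1.6161,5.3910) = e^{-i·1·5.8273}·d^4_{1,-3}(1.6161)·e^{-i·-3·5.3910}. Compute d first:
Half-angle: c=0.690909, s=0.722941. N=√(120·6·1·5040)=1904.940944
Admissible k: 0..1 (factorial args all ≥0)
  k=0: (−1)^4·1904.9409/(144)·0.6909^4·0.7229^4 = +0.823409
  k=1: (−1)^5·1904.9409/(240)·0.6909^2·0.7229^6 = -0.540917
d^4_{1,-3}(1.6161) = +0.823409 -0.540917 = +0.282492
|D^4_{1,-3}|² = |d^4_{1,-3}(β)|² = (+0.282492)² = 0.079802 (the z-rotation phases have unit modulus)

P=0.0798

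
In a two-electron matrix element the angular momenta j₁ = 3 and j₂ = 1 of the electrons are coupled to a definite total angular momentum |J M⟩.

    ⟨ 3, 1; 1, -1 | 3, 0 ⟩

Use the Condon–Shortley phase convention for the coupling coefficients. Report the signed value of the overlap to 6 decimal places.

+√(1/2) = +0.707107

j₁+j₂−J=1  J+j₁−j₂=5  J−j₁+j₂=1  j₁+j₂+J+1=8
(j₁±m₁, j₂±m₂, J±M) = (4,2,0,2,3,3)
P² = 72
sum k=0..0:
  [0] +1/12 = 1/12
S = 1/12
C² = P²·S² = 1/2 ; C = +0.707107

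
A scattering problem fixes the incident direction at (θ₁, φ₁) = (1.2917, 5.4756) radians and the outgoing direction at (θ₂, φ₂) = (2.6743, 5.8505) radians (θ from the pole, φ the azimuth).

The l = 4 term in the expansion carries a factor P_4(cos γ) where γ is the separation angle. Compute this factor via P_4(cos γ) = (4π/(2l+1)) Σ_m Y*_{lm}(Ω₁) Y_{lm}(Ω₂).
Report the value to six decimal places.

Addition theorem: P_4(cos γ) = (4π/9) Σ_m Y*_{lm}(Ω₁) Y_{lm}(Ω₂), m = −4…4:
  m=-4: Y*=(-0.376424, 0.033495)  Y=(-0.002902, 0.017990)  product (0.000490, -0.006869)
  m=-3: Y*=(-0.230528, -0.201714)  Y=(-0.027516, -0.098375)  product (-0.013500, 0.028229)
  m=-2: Y*=(0.006428, 0.144764)  Y=(0.201556, 0.236677)  product (-0.032967, 0.030699)
  m=-1: Y*=(-0.213802, 0.223507)  Y=(-0.445563, -0.205795)  product (0.141259, -0.055587)
  m=+0: Y*=(0.097830, -0.000000)  Y=(0.140089, 0.000000)  product (0.013705, 0.000000)
  m=+1: Y*=(0.213802, 0.223507)  Y=(0.445563, -0.205795)  product (0.141259, 0.055587)
  m=+2: Y*=(0.006428, -0.144764)  Y=(0.201556, -0.236677)  product (-0.032967, -0.030699)
  m=+3: Y*=(0.230528, -0.201714)  Y=(0.027516, -0.098375)  product (-0.013500, -0.028229)
  m=+4: Y*=(-0.376424, -0.033495)  Y=(-0.002902, -0.017990)  product (0.000490, 0.006869)
Σ over m = (0.204269, 0.000000); ×(4π/9) → (0.285213, 0.000000). Real part: 0.285213

0.285213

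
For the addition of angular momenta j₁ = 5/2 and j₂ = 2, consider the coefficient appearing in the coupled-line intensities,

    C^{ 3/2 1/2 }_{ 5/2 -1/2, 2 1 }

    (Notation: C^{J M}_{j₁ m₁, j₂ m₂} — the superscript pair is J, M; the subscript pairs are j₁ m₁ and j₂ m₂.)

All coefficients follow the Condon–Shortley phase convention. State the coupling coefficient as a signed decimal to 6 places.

j₁+j₂−J=3  J+j₁−j₂=2  J−j₁+j₂=1  j₁+j₂+J+1=7
(j₁±m₁, j₂±m₂, J±M) = (2,3,3,1,2,1)
P² = 48/35
sum k=2..3:
  [2] +1/2 = 1/2
  [3] −1/12 = -1/12
S = 5/12
C² = P²·S² = 5/21 ; C = +0.487950

+√(5/21) ≈ +0.487950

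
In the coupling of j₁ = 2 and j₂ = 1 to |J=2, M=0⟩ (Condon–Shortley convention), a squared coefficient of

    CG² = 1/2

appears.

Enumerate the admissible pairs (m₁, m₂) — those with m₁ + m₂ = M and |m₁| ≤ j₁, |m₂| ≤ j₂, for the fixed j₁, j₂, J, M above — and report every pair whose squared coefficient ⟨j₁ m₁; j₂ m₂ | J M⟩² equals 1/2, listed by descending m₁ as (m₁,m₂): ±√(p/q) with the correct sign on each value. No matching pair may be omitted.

Admissible pairs with m₁+m₂ = M = 0: (-1,1), (0,0), (1,-1)
  (m₁,m₂)=(1,-1): CG² = 1/2, CG = +√(1/2)   ← matches the target
  (m₁,m₂)=(0,0): CG² = 0/1, CG = 0
  (m₁,m₂)=(-1,1): CG² = 1/2, CG = −√(1/2)   ← matches the target
Pairs with CG² = 1/2: (1,-1): +√(1/2); (-1,1): −√(1/2)

(1,-1): +√(1/2); (-1,1): −√(1/2)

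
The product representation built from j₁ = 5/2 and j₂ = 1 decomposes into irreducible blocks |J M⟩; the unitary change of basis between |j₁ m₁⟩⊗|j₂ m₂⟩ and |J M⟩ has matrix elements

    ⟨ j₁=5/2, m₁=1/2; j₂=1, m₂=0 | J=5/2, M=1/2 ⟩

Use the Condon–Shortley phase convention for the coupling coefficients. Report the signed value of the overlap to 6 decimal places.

triangle: 1!*4!*1!/7! = 24/5040
(j±m)!: 3!*2!*1!*1!*3!*2! = 144
prefactor² = (2J+1)*Δ*N² = 144/35
  k=0: +1/(0!*1!*2!*1!*2!*0!) = 1/4
  k=1: −1/(1!*0!*1!*0!*3!*1!) = -1/6
Σ = 1/12  ⇒  CG² = 144/35*(1/12)² = 1/35
CG = +√(1/35) = +0.169031

+0.169031  (= +√(1/35))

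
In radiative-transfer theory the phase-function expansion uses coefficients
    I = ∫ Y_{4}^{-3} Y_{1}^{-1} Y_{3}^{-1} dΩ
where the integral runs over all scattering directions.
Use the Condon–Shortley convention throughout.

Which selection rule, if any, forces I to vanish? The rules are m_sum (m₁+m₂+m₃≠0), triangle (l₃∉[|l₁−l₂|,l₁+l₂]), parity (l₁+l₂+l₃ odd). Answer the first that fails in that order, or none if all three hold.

m_sum

m₁+m₂+m₃ = -3 − 1 − 1 = -5  ✗
triangle: |4−1|=3 ≤ l₃=3 ≤ 4+1=5
parity: l₁+l₂+l₃ = 8 is even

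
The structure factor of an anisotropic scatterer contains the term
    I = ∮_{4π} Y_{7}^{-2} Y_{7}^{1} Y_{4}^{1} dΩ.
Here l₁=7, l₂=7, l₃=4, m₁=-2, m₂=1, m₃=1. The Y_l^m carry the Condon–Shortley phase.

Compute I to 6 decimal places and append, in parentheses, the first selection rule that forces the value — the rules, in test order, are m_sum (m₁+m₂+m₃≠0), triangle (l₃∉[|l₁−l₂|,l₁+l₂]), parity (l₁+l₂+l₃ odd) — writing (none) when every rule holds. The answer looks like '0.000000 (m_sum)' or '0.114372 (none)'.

0.100255 (none)

Rules hold: Σm=0, L=18 even, 0≤4≤14.
N = 15·15·9 = 2025
Δ = 10!·4!·4!/19! = 1/58198140
Racah Σ t=3..7: t=3:−1/17418240 t=4:+1/622080 t=5:−1/230400 t=6:+1/622080 t=7:−1/17418240 = -1/806400
⇒ 3j(7 7 4; 0 0 0)² = 2268/230945, sgn -1
Racah Σ t=5..8: t=5:−1/2073600 t=6:+1/414720 t=7:−1/725760 t=8:+1/11612160 = 37/58060800
⇒ 3j(7 7 4; -2 1 1)² = 4107/646646, sgn -1
4πI² = N·(3j₀)²·(3jₘ)² = 269460270/2133423721
I = +1·√(0.126304/4π) = 0.10025450
No selection rule forces the value: the integral is nonzero (none).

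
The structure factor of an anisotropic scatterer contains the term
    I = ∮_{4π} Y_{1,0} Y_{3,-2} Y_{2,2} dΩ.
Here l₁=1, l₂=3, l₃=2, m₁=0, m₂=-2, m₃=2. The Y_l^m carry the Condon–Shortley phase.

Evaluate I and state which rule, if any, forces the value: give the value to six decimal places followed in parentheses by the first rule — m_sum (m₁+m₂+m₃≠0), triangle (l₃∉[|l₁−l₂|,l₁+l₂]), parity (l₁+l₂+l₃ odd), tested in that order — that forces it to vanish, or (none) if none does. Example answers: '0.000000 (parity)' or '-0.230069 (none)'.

Rules hold: Σm=0, L=6 even, 2≤2≤4.
N = 3·7·5 = 105
Δ = 2!·0!·4!/7! = 1/105
Racah Σ t=1..1: t=1:−1/4 = -1/4
⇒ 3j(1 3 2; 0 0 0)² = 3/35, sgn -1
Racah Σ t=1..1: t=1:−1/24 = -1/24
⇒ 3j(1 3 2; 0 -2 2)² = 1/21, sgn -1
4πI² = N·(3j₀)²·(3jₘ)² = 3/7
I = +1·√(0.428571/4π) = 0.18467439
No selection rule forces the value: the integral is nonzero (none).

0.184674 (none)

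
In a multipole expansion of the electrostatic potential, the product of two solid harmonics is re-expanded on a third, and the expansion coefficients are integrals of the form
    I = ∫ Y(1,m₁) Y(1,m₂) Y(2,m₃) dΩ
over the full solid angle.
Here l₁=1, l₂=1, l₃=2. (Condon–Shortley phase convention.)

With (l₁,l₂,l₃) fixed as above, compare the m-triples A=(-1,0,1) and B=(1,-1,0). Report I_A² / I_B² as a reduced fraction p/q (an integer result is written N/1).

3/1

Shared (l₁,l₂,l₃)=(1,1,2): N and (l;000)² cancel in I_A²/I_B².
A: Δ = 0!·2!·2!/5! = 1/30; Racah Σ t=0..0: t=0:+1/2 = 1/2; ⇒ 3j(1 1 2; -1 0 1)² = 1/10, sgn -1
B: Δ = 0!·2!·2!/5! = 1/30; Racah Σ t=0..0: t=0:+1/4 = 1/4; ⇒ 3j(1 1 2; 1 -1 0)² = 1/30, sgn +1
I_A²/I_B² = (1/10)/(1/30) = 3/1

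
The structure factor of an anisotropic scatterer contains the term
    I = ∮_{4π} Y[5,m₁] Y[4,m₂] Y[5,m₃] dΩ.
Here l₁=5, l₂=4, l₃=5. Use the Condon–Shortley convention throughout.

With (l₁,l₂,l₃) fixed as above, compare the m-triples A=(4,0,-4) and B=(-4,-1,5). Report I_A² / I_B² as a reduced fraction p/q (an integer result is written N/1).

1/2

Same 5,4,5: normalisation and zero-m 3j drop out of the ratio.
A: Δ: 4! 6! 4! / 15! → 1/3153150; sum: t=0:+1/69120 t=1:−1/25920 = -1/41472; 3j²(5 4 5; 4 0 -4) = Δ·Π!·Σ² = 2/143  (sign +1)
B: Δ: 4! 6! 4! / 15! → 1/3153150; sum: t=3:−1/103680 = -1/103680; 3j²(5 4 5; -4 -1 5) = Δ·Π!·Σ² = 4/143  (sign -1)
I_A²/I_B² = (2/143)/(4/143) = 1/2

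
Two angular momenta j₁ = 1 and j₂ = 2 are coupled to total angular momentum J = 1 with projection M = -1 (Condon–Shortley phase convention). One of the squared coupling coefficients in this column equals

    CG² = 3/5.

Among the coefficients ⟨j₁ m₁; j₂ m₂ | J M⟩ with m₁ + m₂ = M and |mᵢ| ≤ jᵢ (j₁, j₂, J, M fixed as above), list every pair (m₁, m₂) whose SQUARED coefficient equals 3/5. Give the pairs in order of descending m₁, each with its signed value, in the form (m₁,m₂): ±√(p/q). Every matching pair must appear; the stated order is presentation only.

Admissible pairs with m₁+m₂ = M = -1: (-1,0), (0,-1), (1,-2)
  (m₁,m₂)=(1,-2): CG² = 3/5, CG = +√(3/5)   ← matches the target
  (m₁,m₂)=(0,-1): CG² = 3/10, CG = −√(3/10)
  (m₁,m₂)=(-1,0): CG² = 1/10, CG = +√(1/10)
Pairs with CG² = 3/5: (1,-2): +√(3/5)

(1,-2): +√(3/5)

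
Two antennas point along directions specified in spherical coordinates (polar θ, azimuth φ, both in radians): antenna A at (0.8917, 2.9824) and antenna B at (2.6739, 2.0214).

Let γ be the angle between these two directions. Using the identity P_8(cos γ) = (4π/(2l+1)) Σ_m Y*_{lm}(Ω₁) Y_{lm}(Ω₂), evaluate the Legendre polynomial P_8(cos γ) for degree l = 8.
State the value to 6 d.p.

-0.283032

Term-by-term m-sum for l=8 (normalisation 4π/17 = 0.739198):
  m=-8: Y*=+0.020293-0.066246i  Y=-0.000787+0.000393i  product +0.000010+0.000060i
  m=-7: Y*=-0.098597+0.200794i  Y=+0.000088+0.006965i  product -0.001407-0.000669i
  m=-6: Y*=+0.237299-0.335477i  Y=+0.031343+0.014678i  product +0.012362-0.007032i
  m=-5: Y*=-0.297397+0.303748i  Y=+0.093915-0.076291i  product -0.004757+0.051215i
  m=-4: Y*=+0.085651-0.063342i  Y=-0.069122-0.293073i  product -0.024484-0.020724i
  m=-3: Y*=+0.272595-0.141078i  Y=-0.491083-0.109293i  product -0.149286+0.039488i
  m=-2: Y*=-0.270246+0.089073i  Y=-0.278410+0.351712i  product +0.043911-0.119847i
  m=-1: Y*=-0.185853+0.029839i  Y=-0.027829-0.057523i  product +0.006889+0.009860i
  m=+0: Y*=+0.316378-0.000000i  Y=-0.472116+0.000000i  product -0.149367+0.000000i
  m=+1: Y*=+0.185853+0.029839i  Y=+0.027829-0.057523i  product +0.006889-0.009860i
  m=+2: Y*=-0.270246-0.089073i  Y=-0.278410-0.351712i  product +0.043911+0.119847i
  m=+3: Y*=-0.272595-0.141078i  Y=+0.491083-0.109293i  product -0.149286-0.039488i
  m=+4: Y*=+0.085651+0.063342i  Y=-0.069122+0.293073i  product -0.024484+0.020724i
  m=+5: Y*=+0.297397+0.303748i  Y=-0.093915-0.076291i  product -0.004757-0.051215i
  m=+6: Y*=+0.237299+0.335477i  Y=+0.031343-0.014678i  product +0.012362+0.007032i
  m=+7: Y*=+0.098597+0.200794i  Y=-0.000088+0.006965i  product -0.001407+0.000669i
  m=+8: Y*=+0.020293+0.066246i  Y=-0.000787-0.000393i  product +0.000010-0.000060i
Accumulated sum -0.382891+0.000000i; after 4π/(2l+1) scaling, -0.283032+0.000000i ⇒ P_8 = -0.283032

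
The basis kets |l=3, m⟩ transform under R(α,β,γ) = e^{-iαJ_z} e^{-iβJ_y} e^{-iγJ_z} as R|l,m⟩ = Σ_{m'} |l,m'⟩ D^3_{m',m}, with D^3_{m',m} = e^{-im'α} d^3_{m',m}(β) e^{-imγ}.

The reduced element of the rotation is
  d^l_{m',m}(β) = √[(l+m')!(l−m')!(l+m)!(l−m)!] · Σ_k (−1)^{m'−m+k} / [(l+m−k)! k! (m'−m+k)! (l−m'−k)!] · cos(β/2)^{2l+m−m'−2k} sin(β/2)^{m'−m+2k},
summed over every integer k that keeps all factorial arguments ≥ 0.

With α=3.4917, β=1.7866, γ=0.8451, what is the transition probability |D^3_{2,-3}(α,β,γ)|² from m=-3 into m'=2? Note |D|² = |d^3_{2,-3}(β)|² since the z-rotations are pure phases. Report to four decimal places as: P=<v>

P=0.1944

Split into d^3_{2,-3}(β=1.7866) × two z-phases.
Half-angle: c=0.626844, s=0.779145. N=√(120·1·1·720)=293.938769
The bounds max(0,m−m')=0 and min(l+m,l−m')=0 give 1 term
  k=0: (−1)^5·293.9388/(120)·0.6268^1·0.7791^5 = -0.440885
d^3_{2,-3}(1.7866) = -0.440885
|D^3_{2,-3}|² = |d^3_{2,-3}(β)|² = (-0.440885)² = 0.194380 (the z-rotation phases have unit modulus)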